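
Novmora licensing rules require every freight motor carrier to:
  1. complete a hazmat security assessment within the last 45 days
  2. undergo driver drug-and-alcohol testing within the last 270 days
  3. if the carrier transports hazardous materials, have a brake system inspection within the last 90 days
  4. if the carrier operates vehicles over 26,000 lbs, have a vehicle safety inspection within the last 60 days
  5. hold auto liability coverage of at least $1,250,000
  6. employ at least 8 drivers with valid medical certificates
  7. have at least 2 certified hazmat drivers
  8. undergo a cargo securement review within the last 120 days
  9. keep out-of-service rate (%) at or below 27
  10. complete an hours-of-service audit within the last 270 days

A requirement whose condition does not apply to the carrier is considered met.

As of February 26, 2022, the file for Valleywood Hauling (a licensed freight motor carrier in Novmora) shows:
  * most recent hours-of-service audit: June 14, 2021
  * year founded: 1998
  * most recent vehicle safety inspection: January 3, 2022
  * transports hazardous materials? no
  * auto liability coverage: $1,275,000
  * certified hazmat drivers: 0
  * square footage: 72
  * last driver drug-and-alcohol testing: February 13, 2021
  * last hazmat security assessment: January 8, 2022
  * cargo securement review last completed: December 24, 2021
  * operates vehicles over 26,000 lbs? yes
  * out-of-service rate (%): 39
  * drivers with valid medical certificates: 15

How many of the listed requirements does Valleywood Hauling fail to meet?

1. hazmat security assessment 49 days ago vs limit 45 → not met
2. driver drug-and-alcohol testing 378 days ago vs limit 270 → not met
3. condition 'transports hazardous materials' does not hold → requirement n/a → met
4. condition 'operates vehicles over 26,000 lbs' holds; vehicle safety inspection 54 days ago vs limit 60 → met
5. auto liability coverage $1,275,000 ≥ $1,250,000 → met
6. drivers with valid medical certificates 15 ≥ 8 → met
7. certified hazmat drivers 0 < 2 → not met
8. cargo securement review 64 days ago vs limit 120 → met
9. out-of-service rate (%) 39 > 27 → not met
10. hours-of-service audit 257 days ago vs limit 270 → met
Not met: 4 of 10

4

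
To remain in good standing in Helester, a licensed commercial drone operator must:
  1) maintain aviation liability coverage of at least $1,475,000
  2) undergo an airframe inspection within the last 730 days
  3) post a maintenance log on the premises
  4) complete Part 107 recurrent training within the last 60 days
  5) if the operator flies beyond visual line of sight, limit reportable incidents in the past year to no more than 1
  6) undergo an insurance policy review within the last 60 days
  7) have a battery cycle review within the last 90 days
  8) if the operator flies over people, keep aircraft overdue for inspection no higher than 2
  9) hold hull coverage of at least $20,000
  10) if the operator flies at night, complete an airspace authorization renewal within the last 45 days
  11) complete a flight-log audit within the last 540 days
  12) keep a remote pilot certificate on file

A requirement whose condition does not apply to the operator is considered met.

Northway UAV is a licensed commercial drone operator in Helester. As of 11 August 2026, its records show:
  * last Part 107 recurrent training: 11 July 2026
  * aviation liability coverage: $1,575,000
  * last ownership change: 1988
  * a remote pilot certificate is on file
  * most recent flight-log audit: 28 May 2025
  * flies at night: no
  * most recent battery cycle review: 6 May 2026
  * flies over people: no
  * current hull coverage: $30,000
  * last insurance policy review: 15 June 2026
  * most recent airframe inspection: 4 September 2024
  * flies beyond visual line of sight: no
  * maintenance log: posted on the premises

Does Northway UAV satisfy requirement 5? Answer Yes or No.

5. condition 'flies beyond visual line of sight' does not hold → requirement n/a → met

Yes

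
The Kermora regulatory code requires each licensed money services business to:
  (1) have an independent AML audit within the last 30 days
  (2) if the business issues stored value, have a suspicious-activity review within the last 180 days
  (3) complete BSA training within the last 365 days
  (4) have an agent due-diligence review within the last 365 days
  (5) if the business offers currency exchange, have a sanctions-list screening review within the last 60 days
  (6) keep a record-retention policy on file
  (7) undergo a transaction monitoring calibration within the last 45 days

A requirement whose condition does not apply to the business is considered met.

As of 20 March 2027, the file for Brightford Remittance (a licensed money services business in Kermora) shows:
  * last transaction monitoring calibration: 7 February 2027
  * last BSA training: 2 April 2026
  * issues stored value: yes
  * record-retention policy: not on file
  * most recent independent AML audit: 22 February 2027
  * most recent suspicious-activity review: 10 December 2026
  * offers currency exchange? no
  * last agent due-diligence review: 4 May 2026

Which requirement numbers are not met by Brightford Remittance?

1. independent AML audit 26 days ago vs limit 30 → met
2. condition 'issues stored value' holds; suspicious-activity review 100 days ago vs limit 180 → met
3. BSA training 352 days ago vs limit 365 → met
4. agent due-diligence review 320 days ago vs limit 365 → met
5. condition 'offers currency exchange' does not hold → requirement n/a → met
6. record-retention policy absent → not met
7. transaction monitoring calibration 41 days ago vs limit 45 → met
Not met: 6

6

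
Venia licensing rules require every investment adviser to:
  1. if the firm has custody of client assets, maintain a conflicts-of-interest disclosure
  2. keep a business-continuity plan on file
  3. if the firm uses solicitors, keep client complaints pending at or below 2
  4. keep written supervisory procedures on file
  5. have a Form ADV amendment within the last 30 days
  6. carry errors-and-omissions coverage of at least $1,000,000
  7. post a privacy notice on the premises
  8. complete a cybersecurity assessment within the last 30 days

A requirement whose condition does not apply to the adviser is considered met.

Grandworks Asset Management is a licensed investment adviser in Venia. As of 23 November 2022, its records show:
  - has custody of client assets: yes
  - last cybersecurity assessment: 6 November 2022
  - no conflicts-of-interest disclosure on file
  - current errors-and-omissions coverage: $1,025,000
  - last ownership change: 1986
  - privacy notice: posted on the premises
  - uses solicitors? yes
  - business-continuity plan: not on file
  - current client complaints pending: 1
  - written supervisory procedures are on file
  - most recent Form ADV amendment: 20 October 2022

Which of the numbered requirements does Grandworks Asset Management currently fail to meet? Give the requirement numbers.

1. condition 'has custody of client assets' holds; conflicts-of-interest disclosure absent → not met
2. business-continuity plan absent → not met
3. condition 'uses solicitors' holds; client complaints pending 1 ≤ 2 → met
4. written supervisory procedures present → met
5. Form ADV amendment 34 days ago vs limit 30 → not met
6. errors-and-omissions coverage $1,025,000 ≥ $1,000,000 → met
7. privacy notice present → met
8. cybersecurity assessment 17 days ago vs limit 30 → met
Not met: 1, 2, 5

1, 2, 5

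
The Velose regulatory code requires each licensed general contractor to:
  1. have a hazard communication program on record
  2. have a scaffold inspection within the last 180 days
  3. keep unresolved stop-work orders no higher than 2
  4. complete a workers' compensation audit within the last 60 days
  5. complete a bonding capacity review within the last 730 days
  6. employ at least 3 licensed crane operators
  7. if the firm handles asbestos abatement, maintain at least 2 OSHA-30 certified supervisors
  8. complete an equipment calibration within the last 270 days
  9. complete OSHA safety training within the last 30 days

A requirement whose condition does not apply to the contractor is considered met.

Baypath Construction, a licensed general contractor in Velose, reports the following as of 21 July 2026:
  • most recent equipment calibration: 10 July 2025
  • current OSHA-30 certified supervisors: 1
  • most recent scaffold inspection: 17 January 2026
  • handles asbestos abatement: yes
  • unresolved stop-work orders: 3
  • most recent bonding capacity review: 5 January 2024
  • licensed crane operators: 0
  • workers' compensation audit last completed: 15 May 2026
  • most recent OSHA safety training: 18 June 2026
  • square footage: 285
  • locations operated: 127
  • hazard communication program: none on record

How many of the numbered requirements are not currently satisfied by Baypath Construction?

9

1. hazard communication program absent → not met
2. scaffold inspection 185 days ago vs limit 180 → not met
3. unresolved stop-work orders 3 > 2 → not met
4. workers' compensation audit 67 days ago vs limit 60 → not met
5. bonding capacity review 928 days ago vs limit 730 → not met
6. licensed crane operators 0 < 3 → not met
7. condition 'handles asbestos abatement' holds; OSHA-30 certified supervisors 1 < 2 → not met
8. equipment calibration 376 days ago vs limit 270 → not met
9. OSHA safety training 33 days ago vs limit 30 → not met
Not met: 9 of 9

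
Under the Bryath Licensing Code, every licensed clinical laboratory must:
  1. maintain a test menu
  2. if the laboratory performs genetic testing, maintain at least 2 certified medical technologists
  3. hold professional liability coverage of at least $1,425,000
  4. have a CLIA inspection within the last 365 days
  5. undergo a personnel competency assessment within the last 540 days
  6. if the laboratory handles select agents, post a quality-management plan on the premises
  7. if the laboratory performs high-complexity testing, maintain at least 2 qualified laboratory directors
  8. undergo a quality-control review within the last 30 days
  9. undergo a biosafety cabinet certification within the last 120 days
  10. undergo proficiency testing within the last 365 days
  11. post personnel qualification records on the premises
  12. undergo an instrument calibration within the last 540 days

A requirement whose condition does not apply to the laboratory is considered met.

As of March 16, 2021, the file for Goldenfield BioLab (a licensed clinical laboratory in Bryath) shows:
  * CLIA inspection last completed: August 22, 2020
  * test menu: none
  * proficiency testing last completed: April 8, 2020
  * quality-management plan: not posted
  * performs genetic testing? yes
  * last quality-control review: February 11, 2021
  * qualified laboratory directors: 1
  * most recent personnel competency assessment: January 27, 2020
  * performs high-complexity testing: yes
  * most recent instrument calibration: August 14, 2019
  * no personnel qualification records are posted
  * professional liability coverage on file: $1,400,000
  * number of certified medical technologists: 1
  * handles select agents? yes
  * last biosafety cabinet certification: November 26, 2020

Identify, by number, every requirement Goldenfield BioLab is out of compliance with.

1. test menu absent → not met
2. condition 'performs genetic testing' holds; certified medical technologists 1 < 2 → not met
3. professional liability coverage $1,400,000 < $1,425,000 → not met
4. CLIA inspection 206 days ago vs limit 365 → met
5. personnel competency assessment 414 days ago vs limit 540 → met
6. condition 'handles select agents' holds; quality-management plan absent → not met
7. condition 'performs high-complexity testing' holds; qualified laboratory directors 1 < 2 → not met
8. quality-control review 33 days ago vs limit 30 → not met
9. biosafety cabinet certification 110 days ago vs limit 120 → met
10. proficiency testing 342 days ago vs limit 365 → met
11. personnel qualification records absent → not met
12. instrument calibration 580 days ago vs limit 540 → not met
Not met: 1, 2, 3, 6, 7, 8, 11, 12

1, 2, 3, 6, 7, 8, 11, 12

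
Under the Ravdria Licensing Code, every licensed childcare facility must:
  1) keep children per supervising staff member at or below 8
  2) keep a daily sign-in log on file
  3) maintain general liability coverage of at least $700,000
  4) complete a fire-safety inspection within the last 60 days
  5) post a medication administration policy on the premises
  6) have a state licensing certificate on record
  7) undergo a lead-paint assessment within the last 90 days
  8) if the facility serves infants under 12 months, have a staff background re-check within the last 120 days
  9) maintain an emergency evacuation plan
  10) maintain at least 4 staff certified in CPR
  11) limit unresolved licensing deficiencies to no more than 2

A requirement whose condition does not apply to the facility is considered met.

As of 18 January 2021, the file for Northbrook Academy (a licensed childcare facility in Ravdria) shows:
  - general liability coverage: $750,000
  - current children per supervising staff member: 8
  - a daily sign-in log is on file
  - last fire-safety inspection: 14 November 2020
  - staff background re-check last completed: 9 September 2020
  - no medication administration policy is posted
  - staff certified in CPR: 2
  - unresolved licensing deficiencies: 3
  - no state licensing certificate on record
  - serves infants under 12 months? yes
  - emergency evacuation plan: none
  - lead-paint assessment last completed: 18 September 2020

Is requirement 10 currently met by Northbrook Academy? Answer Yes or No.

No

10. staff certified in CPR 2 < 4 → not met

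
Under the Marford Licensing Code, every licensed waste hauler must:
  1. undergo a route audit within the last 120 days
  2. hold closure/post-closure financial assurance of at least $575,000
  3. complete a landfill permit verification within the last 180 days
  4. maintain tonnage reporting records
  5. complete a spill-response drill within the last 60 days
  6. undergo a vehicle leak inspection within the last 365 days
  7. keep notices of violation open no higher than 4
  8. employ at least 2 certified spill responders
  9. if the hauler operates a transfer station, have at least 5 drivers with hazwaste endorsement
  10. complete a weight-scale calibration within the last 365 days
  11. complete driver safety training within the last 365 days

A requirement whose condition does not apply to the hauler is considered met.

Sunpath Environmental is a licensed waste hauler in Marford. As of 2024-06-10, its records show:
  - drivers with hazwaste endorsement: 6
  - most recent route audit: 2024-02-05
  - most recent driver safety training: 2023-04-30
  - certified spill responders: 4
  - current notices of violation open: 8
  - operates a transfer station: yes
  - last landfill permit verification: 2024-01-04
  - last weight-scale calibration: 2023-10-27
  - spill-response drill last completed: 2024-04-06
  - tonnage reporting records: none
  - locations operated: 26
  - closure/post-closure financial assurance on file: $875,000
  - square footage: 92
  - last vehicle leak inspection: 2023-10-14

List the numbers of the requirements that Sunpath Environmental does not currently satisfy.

1. route audit 126 days ago vs limit 120 → not met
2. closure/post-closure financial assurance $875,000 ≥ $575,000 → met
3. landfill permit verification 158 days ago vs limit 180 → met
4. tonnage reporting records absent → not met
5. spill-response drill 65 days ago vs limit 60 → not met
6. vehicle leak inspection 240 days ago vs limit 365 → met
7. notices of violation open 8 > 4 → not met
8. certified spill responders 4 ≥ 2 → met
9. condition 'operates a transfer station' holds; drivers with hazwaste endorsement 6 ≥ 5 → met
10. weight-scale calibration 227 days ago vs limit 365 → met
11. driver safety training 407 days ago vs limit 365 → not met
Not met: 1, 4, 5, 7, 11

1, 4, 5, 7, 11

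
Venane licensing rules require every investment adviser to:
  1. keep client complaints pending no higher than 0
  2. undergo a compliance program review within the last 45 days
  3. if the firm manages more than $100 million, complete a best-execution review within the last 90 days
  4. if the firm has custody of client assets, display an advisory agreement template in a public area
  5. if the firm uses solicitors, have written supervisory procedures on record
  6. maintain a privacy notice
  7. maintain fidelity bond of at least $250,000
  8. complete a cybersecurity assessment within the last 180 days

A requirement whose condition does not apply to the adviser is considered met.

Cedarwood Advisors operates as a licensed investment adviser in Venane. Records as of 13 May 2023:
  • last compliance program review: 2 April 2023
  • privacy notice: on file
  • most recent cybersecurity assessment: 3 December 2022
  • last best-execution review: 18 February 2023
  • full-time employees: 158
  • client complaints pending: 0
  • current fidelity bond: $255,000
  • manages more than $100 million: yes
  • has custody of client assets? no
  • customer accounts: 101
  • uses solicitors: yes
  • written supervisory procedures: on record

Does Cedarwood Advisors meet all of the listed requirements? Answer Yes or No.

Yes

1. client complaints pending 0 ≤ 0 → met
2. compliance program review 41 days ago vs limit 45 → met
3. condition 'manages more than $100 million' holds; best-execution review 84 days ago vs limit 90 → met
4. condition 'has custody of client assets' does not hold → requirement n/a → met
5. condition 'uses solicitors' holds; written supervisory procedures present → met
6. privacy notice present → met
7. fidelity bond $255,000 ≥ $250,000 → met
8. cybersecurity assessment 161 days ago vs limit 180 → met
All met.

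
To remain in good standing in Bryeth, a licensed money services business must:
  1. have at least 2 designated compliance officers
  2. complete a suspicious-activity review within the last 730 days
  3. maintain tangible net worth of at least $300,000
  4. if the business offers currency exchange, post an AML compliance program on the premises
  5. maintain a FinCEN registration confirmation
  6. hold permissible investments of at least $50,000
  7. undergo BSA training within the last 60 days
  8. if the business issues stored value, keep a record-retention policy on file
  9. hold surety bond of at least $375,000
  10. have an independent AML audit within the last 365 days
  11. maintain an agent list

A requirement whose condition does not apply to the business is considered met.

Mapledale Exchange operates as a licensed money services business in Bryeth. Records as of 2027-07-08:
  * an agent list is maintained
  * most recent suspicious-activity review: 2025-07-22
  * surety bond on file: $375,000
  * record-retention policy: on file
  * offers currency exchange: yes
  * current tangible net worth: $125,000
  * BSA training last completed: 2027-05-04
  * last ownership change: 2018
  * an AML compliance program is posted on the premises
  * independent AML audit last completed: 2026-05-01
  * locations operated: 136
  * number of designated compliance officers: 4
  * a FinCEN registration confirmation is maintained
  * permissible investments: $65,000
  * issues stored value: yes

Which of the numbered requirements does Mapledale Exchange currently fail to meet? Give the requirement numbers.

3, 7, 10

1. designated compliance officers 4 ≥ 2 → met
2. suspicious-activity review 716 days ago vs limit 730 → met
3. tangible net worth $125,000 < $300,000 → not met
4. condition 'offers currency exchange' holds; AML compliance program present → met
5. FinCEN registration confirmation present → met
6. permissible investments $65,000 ≥ $50,000 → met
7. BSA training 65 days ago vs limit 60 → not met
8. condition 'issues stored value' holds; record-retention policy present → met
9. surety bond $375,000 ≥ $375,000 → met
10. independent AML audit 433 days ago vs limit 365 → not met
11. agent list present → met
Not met: 3, 7, 10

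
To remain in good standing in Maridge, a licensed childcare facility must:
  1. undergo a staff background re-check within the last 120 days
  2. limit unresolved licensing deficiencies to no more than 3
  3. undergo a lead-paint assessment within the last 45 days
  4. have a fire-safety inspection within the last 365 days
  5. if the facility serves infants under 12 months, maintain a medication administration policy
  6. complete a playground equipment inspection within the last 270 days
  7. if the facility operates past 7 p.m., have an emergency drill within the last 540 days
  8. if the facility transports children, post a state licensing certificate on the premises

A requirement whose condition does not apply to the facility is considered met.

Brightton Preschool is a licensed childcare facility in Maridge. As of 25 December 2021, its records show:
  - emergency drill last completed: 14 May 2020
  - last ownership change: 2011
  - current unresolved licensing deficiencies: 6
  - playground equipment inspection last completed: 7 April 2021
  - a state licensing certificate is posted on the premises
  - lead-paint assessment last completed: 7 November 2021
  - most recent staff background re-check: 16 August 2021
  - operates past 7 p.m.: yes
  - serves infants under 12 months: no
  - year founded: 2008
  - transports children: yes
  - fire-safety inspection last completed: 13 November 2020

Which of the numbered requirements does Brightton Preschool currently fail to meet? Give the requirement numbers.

1. staff background re-check 131 days ago vs limit 120 → not met
2. unresolved licensing deficiencies 6 > 3 → not met
3. lead-paint assessment 48 days ago vs limit 45 → not met
4. fire-safety inspection 407 days ago vs limit 365 → not met
5. condition 'serves infants under 12 months' does not hold → requirement n/a → met
6. playground equipment inspection 262 days ago vs limit 270 → met
7. condition 'operates past 7 p.m.' holds; emergency drill 590 days ago vs limit 540 → not met
8. condition 'transports children' holds; state licensing certificate present → met
Not met: 1, 2, 3, 4, 7

1, 2, 3, 4, 7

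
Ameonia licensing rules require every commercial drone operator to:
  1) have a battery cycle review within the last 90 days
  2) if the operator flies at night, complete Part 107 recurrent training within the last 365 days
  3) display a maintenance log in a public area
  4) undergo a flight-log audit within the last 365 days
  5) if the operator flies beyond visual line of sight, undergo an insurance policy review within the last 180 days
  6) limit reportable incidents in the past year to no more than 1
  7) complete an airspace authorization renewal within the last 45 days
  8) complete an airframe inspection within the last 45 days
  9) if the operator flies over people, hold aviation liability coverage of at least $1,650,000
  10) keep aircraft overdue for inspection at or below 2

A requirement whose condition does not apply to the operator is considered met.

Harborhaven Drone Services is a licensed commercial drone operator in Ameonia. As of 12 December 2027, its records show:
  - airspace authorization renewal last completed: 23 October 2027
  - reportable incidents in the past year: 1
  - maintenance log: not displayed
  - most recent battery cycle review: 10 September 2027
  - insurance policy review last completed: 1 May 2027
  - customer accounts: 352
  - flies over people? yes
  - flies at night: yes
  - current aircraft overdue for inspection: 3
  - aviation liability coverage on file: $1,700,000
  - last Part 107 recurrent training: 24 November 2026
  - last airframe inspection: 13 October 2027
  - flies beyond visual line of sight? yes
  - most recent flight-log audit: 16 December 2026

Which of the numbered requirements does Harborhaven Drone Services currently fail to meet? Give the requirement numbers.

1, 2, 3, 5, 7, 8, 10

1. battery cycle review 93 days ago vs limit 90 → not met
2. condition 'flies at night' holds; Part 107 recurrent training 383 days ago vs limit 365 → not met
3. maintenance log absent → not met
4. flight-log audit 361 days ago vs limit 365 → met
5. condition 'flies beyond visual line of sight' holds; insurance policy review 225 days ago vs limit 180 → not met
6. reportable incidents in the past year 1 ≤ 1 → met
7. airspace authorization renewal 50 days ago vs limit 45 → not met
8. airframe inspection 60 days ago vs limit 45 → not met
9. condition 'flies over people' holds; aviation liability coverage $1,700,000 ≥ $1,650,000 → met
10. aircraft overdue for inspection 3 > 2 → not met
Not met: 1, 2, 3, 5, 7, 8, 10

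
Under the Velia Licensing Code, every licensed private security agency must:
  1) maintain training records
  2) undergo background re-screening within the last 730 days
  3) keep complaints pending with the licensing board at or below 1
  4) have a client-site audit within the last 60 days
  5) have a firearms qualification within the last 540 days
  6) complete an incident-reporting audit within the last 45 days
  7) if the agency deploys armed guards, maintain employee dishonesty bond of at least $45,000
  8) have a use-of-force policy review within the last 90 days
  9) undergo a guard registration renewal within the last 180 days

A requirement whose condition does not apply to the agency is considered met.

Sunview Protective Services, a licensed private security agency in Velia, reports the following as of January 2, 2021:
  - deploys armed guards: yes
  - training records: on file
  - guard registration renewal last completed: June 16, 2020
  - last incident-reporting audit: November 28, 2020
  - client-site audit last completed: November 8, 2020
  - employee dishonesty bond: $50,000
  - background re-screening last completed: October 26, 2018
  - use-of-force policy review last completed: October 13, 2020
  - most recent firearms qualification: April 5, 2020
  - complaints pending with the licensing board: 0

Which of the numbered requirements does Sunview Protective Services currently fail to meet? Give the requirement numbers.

2, 9

1. training records present → met
2. background re-screening 799 days ago vs limit 730 → not met
3. complaints pending with the licensing board 0 ≤ 1 → met
4. client-site audit 55 days ago vs limit 60 → met
5. firearms qualification 272 days ago vs limit 540 → met
6. incident-reporting audit 35 days ago vs limit 45 → met
7. condition 'deploys armed guards' holds; employee dishonesty bond $50,000 ≥ $45,000 → met
8. use-of-force policy review 81 days ago vs limit 90 → met
9. guard registration renewal 200 days ago vs limit 180 → not met
Not met: 2, 9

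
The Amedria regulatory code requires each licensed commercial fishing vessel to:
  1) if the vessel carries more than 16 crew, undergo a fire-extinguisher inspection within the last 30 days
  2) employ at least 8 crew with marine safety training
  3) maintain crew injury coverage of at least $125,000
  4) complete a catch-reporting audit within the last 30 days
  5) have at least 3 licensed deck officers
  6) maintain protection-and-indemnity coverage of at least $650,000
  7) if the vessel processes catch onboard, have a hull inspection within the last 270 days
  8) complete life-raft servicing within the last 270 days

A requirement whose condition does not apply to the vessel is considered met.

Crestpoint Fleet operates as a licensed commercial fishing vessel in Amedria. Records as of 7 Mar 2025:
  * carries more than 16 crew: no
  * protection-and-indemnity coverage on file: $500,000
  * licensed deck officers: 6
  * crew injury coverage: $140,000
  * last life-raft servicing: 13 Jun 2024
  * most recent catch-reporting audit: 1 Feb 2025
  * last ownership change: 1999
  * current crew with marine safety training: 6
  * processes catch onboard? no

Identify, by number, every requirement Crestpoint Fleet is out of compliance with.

1. condition 'carries more than 16 crew' does not hold → requirement n/a → met
2. crew with marine safety training 6 < 8 → not met
3. crew injury coverage $140,000 ≥ $125,000 → met
4. catch-reporting audit 34 days ago vs limit 30 → not met
5. licensed deck officers 6 ≥ 3 → met
6. protection-and-indemnity coverage $500,000 < $650,000 → not met
7. condition 'processes catch onboard' does not hold → requirement n/a → met
8. life-raft servicing 267 days ago vs limit 270 → met
Not met: 2, 4, 6

2, 4, 6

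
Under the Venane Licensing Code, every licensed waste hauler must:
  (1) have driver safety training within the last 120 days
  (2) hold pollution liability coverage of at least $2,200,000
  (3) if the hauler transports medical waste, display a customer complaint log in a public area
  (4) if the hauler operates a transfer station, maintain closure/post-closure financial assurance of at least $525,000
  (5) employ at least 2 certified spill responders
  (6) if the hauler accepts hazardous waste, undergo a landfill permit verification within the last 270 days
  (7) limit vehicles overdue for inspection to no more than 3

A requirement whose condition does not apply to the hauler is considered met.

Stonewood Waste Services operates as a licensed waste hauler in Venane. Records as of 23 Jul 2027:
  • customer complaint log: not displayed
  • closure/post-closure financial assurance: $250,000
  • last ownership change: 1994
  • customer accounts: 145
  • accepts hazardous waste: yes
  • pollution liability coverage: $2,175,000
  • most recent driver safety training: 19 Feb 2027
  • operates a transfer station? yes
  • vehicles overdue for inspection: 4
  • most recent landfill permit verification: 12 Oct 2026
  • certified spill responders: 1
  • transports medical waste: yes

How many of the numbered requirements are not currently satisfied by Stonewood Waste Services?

7

1. driver safety training 154 days ago vs limit 120 → not met
2. pollution liability coverage $2,175,000 < $2,200,000 → not met
3. condition 'transports medical waste' holds; customer complaint log absent → not met
4. condition 'operates a transfer station' holds; closure/post-closure financial assurance $250,000 < $525,000 → not met
5. certified spill responders 1 < 2 → not met
6. condition 'accepts hazardous waste' holds; landfill permit verification 284 days ago vs limit 270 → not met
7. vehicles overdue for inspection 4 > 3 → not met
Not met: 7 of 7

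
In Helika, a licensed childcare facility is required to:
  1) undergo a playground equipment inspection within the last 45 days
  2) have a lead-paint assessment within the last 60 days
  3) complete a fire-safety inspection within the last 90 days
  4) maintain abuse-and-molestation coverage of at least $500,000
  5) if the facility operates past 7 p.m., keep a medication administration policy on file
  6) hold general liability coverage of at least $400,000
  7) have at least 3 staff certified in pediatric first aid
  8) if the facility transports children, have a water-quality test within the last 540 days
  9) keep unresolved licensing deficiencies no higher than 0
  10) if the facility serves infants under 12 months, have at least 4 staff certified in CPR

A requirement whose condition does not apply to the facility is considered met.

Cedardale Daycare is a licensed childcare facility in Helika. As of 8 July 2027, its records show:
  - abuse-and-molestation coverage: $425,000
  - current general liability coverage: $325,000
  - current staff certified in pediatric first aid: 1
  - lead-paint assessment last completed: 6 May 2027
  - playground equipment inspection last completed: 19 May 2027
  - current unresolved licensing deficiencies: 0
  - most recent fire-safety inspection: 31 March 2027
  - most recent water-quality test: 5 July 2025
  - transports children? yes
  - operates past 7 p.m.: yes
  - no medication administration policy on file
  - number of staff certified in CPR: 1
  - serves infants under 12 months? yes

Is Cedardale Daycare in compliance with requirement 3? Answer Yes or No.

3. fire-safety inspection 99 days ago vs limit 90 → not met

No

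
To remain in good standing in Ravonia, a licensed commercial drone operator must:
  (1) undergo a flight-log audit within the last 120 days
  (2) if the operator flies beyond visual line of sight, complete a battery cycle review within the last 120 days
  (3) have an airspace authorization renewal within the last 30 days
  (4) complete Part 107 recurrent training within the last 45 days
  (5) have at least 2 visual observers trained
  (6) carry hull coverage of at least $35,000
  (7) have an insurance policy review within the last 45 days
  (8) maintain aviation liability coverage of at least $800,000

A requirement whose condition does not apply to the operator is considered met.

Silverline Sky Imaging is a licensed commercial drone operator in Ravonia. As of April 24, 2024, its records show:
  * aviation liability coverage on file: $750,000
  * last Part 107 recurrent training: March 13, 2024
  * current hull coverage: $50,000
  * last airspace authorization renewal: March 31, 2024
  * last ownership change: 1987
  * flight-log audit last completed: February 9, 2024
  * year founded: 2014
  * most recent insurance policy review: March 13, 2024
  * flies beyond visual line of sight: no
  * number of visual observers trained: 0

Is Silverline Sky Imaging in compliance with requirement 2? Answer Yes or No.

2. condition 'flies beyond visual line of sight' does not hold → requirement n/a → met

Yes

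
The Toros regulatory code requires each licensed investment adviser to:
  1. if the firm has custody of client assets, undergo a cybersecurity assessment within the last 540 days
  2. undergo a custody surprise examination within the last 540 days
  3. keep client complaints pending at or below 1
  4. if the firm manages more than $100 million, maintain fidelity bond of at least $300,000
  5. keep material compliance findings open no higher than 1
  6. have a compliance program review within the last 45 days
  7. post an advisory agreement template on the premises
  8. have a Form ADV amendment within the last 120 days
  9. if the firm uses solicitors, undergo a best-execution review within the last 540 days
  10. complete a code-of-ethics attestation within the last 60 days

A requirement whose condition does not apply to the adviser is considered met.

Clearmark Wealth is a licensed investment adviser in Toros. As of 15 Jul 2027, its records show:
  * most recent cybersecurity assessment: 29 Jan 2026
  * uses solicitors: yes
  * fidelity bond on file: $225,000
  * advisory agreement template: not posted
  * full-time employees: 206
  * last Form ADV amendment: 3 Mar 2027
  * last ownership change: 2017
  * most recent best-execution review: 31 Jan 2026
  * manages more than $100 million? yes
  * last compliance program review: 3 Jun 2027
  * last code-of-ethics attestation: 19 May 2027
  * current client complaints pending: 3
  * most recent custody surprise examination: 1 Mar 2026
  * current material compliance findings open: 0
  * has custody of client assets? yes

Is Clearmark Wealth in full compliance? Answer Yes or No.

No

1. condition 'has custody of client assets' holds; cybersecurity assessment 532 days ago vs limit 540 → met
2. custody surprise examination 501 days ago vs limit 540 → met
3. client complaints pending 3 > 1 → not met
4. condition 'manages more than $100 million' holds; fidelity bond $225,000 < $300,000 → not met
5. material compliance findings open 0 ≤ 1 → met
6. compliance program review 42 days ago vs limit 45 → met
7. advisory agreement template absent → not met
8. Form ADV amendment 134 days ago vs limit 120 → not met
9. condition 'uses solicitors' holds; best-execution review 530 days ago vs limit 540 → met
10. code-of-ethics attestation 57 days ago vs limit 60 → met
Not met: 3, 4, 7, 8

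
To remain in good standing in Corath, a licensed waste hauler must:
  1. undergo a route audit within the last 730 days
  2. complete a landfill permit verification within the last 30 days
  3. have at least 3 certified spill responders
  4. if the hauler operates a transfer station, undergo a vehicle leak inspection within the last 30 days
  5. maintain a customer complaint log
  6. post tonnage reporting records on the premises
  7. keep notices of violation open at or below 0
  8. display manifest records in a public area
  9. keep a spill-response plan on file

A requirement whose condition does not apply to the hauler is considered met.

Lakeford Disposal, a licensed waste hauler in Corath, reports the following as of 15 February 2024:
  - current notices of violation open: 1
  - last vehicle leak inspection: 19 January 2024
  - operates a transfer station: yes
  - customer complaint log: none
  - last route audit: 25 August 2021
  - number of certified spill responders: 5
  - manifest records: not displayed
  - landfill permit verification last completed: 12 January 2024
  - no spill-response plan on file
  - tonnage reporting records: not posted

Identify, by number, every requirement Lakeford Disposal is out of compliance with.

1. route audit 904 days ago vs limit 730 → not met
2. landfill permit verification 34 days ago vs limit 30 → not met
3. certified spill responders 5 ≥ 3 → met
4. condition 'operates a transfer station' holds; vehicle leak inspection 27 days ago vs limit 30 → met
5. customer complaint log absent → not met
6. tonnage reporting records absent → not met
7. notices of violation open 1 > 0 → not met
8. manifest records absent → not met
9. spill-response plan absent → not met
Not met: 1, 2, 5, 6, 7, 8, 9

1, 2, 5, 6, 7, 8, 9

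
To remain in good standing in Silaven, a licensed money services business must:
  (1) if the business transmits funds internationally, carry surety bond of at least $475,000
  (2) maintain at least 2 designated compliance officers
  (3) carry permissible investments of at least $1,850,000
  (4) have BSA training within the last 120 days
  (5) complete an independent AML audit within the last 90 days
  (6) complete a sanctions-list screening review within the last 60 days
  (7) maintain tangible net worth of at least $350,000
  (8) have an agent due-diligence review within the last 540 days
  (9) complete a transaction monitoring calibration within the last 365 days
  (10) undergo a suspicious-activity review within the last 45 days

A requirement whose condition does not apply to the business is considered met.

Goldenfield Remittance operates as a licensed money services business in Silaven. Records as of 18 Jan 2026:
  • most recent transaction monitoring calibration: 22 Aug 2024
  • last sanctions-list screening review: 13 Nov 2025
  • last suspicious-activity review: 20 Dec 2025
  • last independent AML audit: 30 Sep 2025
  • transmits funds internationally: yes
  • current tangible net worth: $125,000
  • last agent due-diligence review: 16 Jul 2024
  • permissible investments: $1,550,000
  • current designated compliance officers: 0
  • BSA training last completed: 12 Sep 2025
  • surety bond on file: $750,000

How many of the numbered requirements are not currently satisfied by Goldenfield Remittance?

1. condition 'transmits funds internationally' holds; surety bond $750,000 ≥ $475,000 → met
2. designated compliance officers 0 < 2 → not met
3. permissible investments $1,550,000 < $1,850,000 → not met
4. BSA training 128 days ago vs limit 120 → not met
5. independent AML audit 110 days ago vs limit 90 → not met
6. sanctions-list screening review 66 days ago vs limit 60 → not met
7. tangible net worth $125,000 < $350,000 → not met
8. agent due-diligence review 551 days ago vs limit 540 → not met
9. transaction monitoring calibration 514 days ago vs limit 365 → not met
10. suspicious-activity review 29 days ago vs limit 45 → met
Not met: 8 of 10

8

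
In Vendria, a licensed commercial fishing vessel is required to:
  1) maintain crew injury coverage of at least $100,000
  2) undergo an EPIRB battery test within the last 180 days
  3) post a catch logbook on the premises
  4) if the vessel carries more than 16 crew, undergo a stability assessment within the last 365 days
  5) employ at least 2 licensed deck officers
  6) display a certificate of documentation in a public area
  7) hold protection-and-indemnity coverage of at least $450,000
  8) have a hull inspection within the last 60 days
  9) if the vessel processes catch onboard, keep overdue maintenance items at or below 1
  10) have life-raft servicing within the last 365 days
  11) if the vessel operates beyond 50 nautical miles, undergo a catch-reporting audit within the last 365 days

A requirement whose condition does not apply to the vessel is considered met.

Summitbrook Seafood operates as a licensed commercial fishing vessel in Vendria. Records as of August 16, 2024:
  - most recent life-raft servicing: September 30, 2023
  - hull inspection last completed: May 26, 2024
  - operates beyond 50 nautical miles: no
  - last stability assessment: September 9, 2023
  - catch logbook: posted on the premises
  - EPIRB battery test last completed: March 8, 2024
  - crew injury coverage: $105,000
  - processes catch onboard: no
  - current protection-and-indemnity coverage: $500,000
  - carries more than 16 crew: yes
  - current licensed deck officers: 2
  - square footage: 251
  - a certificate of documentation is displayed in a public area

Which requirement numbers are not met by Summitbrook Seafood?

8

1. crew injury coverage $105,000 ≥ $100,000 → met
2. EPIRB battery test 161 days ago vs limit 180 → met
3. catch logbook present → met
4. condition 'carries more than 16 crew' holds; stability assessment 342 days ago vs limit 365 → met
5. licensed deck officers 2 ≥ 2 → met
6. certificate of documentation present → met
7. protection-and-indemnity coverage $500,000 ≥ $450,000 → met
8. hull inspection 82 days ago vs limit 60 → not met
9. condition 'processes catch onboard' does not hold → requirement n/a → met
10. life-raft servicing 321 days ago vs limit 365 → met
11. condition 'operates beyond 50 nautical miles' does not hold → requirement n/a → met
Not met: 8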